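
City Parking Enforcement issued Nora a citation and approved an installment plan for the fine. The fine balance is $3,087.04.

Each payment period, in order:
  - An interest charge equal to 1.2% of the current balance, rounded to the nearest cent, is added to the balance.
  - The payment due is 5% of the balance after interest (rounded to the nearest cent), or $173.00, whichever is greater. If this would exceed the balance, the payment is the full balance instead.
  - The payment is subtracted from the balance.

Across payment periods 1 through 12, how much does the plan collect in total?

$2,076.00

Payment period 1: opening $3,087.04; interest $37.04 → $3,124.08; payment $173.00; balance $2,951.08
Payment period 2: opening $2,951.08; interest $35.41 → $2,986.49; payment $173.00; balance $2,813.49
Payment period 3: opening $2,813.49; interest $33.76 → $2,847.25; payment $173.00; balance $2,674.25
Payment period 4: opening $2,674.25; interest $32.09 → $2,706.34; payment $173.00; balance $2,533.34
Payment period 5: opening $2,533.34; interest $30.40 → $2,563.74; payment $173.00; balance $2,390.74
Payment period 6: opening $2,390.74; interest $28.69 → $2,419.43; payment $173.00; balance $2,246.43
Payment period 7: opening $2,246.43; interest $26.96 → $2,273.39; payment $173.00; balance $2,100.39
Payment period 8: opening $2,100.39; interest $25.20 → $2,125.59; payment $173.00; balance $1,952.59
Payment period 9: opening $1,952.59; interest $23.43 → $1,976.02; payment $173.00; balance $1,803.02
Payment period 10: opening $1,803.02; interest $21.64 → $1,824.66; payment $173.00; balance $1,651.66
Payment period 11: opening $1,651.66; interest $19.82 → $1,671.48; payment $173.00; balance $1,498.48
Payment period 12: opening $1,498.48; interest $17.98 → $1,516.46; payment $173.00; balance $1,343.46
Total paid: $2,076.00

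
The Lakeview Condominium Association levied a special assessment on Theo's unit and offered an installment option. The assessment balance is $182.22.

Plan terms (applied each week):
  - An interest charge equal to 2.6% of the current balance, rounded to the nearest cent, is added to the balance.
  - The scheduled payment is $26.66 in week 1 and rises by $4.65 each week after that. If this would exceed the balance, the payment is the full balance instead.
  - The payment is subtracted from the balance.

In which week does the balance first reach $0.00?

6

# | Opening | Interest | Payment | End bal
1 | $182.22 | $4.74 | $26.66 | $160.30
2 | $160.30 | $4.17 | $31.31 | $133.16
3 | $133.16 | $3.46 | $35.96 | $100.66
4 | $100.66 | $2.62 | $40.61 | $62.67
5 | $62.67 | $1.63 | $45.26 | $19.04
6 | $19.04 | $0.50 | $19.54 | $0.00
Balance reaches $0.00 in week 6.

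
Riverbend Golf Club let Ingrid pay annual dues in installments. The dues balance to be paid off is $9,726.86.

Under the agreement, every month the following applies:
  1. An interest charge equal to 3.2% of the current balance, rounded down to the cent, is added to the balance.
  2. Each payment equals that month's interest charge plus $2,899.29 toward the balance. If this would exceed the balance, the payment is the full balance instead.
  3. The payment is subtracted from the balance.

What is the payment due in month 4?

Month 1: opening $9,726.86; interest $311.25 → $10,038.11; payment $3,210.54; balance $6,827.57
Month 2: opening $6,827.57; interest $218.48 → $7,046.05; payment $3,117.77; balance $3,928.28
Month 3: opening $3,928.28; interest $125.70 → $4,053.98; payment $3,024.99; balance $1,028.99
Month 4: opening $1,028.99; interest $32.92 → $1,061.91; payment $1,061.91; balance $0.00

$1,061.91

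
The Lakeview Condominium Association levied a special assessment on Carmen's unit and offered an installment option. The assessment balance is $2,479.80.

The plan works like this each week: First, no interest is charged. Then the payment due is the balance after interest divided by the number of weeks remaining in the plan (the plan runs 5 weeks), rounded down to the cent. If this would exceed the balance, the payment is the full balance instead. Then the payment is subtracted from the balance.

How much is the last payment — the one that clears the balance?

Week 1: $2,479.80 − $495.96 → $1,983.84
Week 2: $1,983.84 − $495.96 → $1,487.88
Week 3: $1,487.88 − $495.96 → $991.92
Week 4: $991.92 − $495.96 → $495.96
Week 5: $495.96 − $495.96 → $0.00

$495.96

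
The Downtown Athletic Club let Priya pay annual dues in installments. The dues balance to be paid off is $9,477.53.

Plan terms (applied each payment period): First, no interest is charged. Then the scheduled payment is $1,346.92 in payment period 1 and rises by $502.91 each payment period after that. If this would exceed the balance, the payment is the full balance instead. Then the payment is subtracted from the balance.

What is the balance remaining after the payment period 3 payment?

$3,928.04

Payment period 1: opening $9,477.53; payment $1,346.92; balance $8,130.61
Payment period 2: opening $8,130.61; payment $1,849.83; balance $6,280.78
Payment period 3: opening $6,280.78; payment $2,352.74; balance $3,928.04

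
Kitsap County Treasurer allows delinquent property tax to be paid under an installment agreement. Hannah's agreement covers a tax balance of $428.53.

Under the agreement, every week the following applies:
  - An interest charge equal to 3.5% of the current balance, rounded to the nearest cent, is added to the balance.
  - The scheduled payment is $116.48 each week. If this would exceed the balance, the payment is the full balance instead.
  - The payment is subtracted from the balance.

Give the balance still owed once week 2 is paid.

# | Opening | Interest | Payment | End bal
1 | $428.53 | $15.00 | $116.48 | $327.05
2 | $327.05 | $11.45 | $116.48 | $222.02

$222.02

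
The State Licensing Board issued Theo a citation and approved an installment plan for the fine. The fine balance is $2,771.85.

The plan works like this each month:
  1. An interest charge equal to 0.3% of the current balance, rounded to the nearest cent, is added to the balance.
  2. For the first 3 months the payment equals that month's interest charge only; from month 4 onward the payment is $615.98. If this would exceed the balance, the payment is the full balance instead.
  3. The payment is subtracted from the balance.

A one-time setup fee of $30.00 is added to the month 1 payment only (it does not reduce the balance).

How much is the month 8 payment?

Month 1: opening $2,771.85; interest $8.32 → $2,780.17; payment $8.32 (+ $30.00 fee); balance $2,771.85
Month 2: opening $2,771.85; interest $8.32 → $2,780.17; payment $8.32; balance $2,771.85
Month 3: opening $2,771.85; interest $8.32 → $2,780.17; payment $8.32; balance $2,771.85
Month 4: opening $2,771.85; interest $8.32 → $2,780.17; payment $615.98; balance $2,164.19
Month 5: opening $2,164.19; interest $6.49 → $2,170.68; payment $615.98; balance $1,554.70
Month 6: opening $1,554.70; interest $4.66 → $1,559.36; payment $615.98; balance $943.38
Month 7: opening $943.38; interest $2.83 → $946.21; payment $615.98; balance $330.23
Month 8: opening $330.23; interest $0.99 → $331.22; payment $331.22; balance $0.00

$331.22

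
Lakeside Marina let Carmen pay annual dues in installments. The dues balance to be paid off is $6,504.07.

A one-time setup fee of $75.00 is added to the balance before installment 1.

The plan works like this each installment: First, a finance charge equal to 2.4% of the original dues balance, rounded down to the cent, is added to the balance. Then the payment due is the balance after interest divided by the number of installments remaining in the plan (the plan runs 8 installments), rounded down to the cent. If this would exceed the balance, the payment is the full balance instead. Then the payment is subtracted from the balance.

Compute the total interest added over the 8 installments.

Installment 1: $6,579.07 +$156.09 interest = $6,735.16; pay $841.89 → $5,893.27
Installment 2: $5,893.27 +$156.09 interest = $6,049.36; pay $864.19 → $5,185.17
Installment 3: $5,185.17 +$156.09 interest = $5,341.26; pay $890.21 → $4,451.05
Installment 4: $4,451.05 +$156.09 interest = $4,607.14; pay $921.42 → $3,685.72
Installment 5: $3,685.72 +$156.09 interest = $3,841.81; pay $960.45 → $2,881.36
Installment 6: $2,881.36 +$156.09 interest = $3,037.45; pay $1,012.48 → $2,024.97
Installment 7: $2,024.97 +$156.09 interest = $2,181.06; pay $1,090.53 → $1,090.53
Installment 8: $1,090.53 +$156.09 interest = $1,246.62; pay $1,246.62 → $0.00
Total interest: $156.09 + $156.09 + $156.09 + $156.09 + $156.09 + $156.09 + $156.09 + $156.09 = $1,248.72

$1,248.72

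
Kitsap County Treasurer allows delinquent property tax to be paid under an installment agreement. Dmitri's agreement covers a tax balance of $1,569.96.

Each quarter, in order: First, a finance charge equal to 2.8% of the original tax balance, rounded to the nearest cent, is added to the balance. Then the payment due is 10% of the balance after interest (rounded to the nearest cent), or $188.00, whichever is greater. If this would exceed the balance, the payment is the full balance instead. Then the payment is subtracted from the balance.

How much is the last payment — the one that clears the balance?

$173.52

Quarter 1: $1,569.96 +$43.96 interest = $1,613.92; pay $188.00 → $1,425.92
Quarter 2: $1,425.92 +$43.96 interest = $1,469.88; pay $188.00 → $1,281.88
Quarter 3: $1,281.88 +$43.96 interest = $1,325.84; pay $188.00 → $1,137.84
Quarter 4: $1,137.84 +$43.96 interest = $1,181.80; pay $188.00 → $993.80
Quarter 5: $993.80 +$43.96 interest = $1,037.76; pay $188.00 → $849.76
Quarter 6: $849.76 +$43.96 interest = $893.72; pay $188.00 → $705.72
Quarter 7: $705.72 +$43.96 interest = $749.68; pay $188.00 → $561.68
Quarter 8: $561.68 +$43.96 interest = $605.64; pay $188.00 → $417.64
Quarter 9: $417.64 +$43.96 interest = $461.60; pay $188.00 → $273.60
Quarter 10: $273.60 +$43.96 interest = $317.56; pay $188.00 → $129.56
Quarter 11: $129.56 +$43.96 interest = $173.52; pay $173.52 → $0.00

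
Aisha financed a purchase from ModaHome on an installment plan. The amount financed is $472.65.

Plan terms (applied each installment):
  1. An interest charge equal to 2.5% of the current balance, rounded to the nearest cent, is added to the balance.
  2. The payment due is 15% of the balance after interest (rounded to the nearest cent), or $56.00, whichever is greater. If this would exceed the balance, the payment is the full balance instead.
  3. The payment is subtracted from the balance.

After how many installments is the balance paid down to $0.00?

# | Opening | Interest | Payment | End bal
1 | $472.65 | $11.82 | $72.67 | $411.80
2 | $411.80 | $10.30 | $63.32 | $358.78
3 | $358.78 | $8.97 | $56.00 | $311.75
4 | $311.75 | $7.79 | $56.00 | $263.54
5 | $263.54 | $6.59 | $56.00 | $214.13
6 | $214.13 | $5.35 | $56.00 | $163.48
7 | $163.48 | $4.09 | $56.00 | $111.57
8 | $111.57 | $2.79 | $56.00 | $58.36
9 | $58.36 | $1.46 | $56.00 | $3.82
10 | $3.82 | $0.10 | $3.92 | $0.00
Balance reaches $0.00 in installment 10.

10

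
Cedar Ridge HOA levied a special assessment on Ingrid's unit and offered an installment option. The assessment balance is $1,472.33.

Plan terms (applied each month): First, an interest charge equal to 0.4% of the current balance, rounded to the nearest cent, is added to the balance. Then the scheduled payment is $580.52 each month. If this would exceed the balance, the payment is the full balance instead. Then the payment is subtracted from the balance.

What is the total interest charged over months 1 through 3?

Month 1: opening $1,472.33; interest $5.89 → $1,478.22; payment $580.52; balance $897.70
Month 2: opening $897.70; interest $3.59 → $901.29; payment $580.52; balance $320.77
Month 3: opening $320.77; interest $1.28 → $322.05; payment $322.05; balance $0.00
Total interest: $5.89 + $3.59 + $1.28 = $10.76

$10.76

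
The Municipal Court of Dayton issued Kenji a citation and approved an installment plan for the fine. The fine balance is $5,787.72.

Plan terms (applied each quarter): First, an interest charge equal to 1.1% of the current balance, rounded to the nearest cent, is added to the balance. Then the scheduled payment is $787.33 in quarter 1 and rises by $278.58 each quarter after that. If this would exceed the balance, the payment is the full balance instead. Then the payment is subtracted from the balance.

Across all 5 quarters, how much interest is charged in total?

Quarter 1: opening $5,787.72; interest $63.66 → $5,851.38; payment $787.33; balance $5,064.05
Quarter 2: opening $5,064.05; interest $55.70 → $5,119.75; payment $1,065.91; balance $4,053.84
Quarter 3: opening $4,053.84; interest $44.59 → $4,098.43; payment $1,344.49; balance $2,753.94
Quarter 4: opening $2,753.94; interest $30.29 → $2,784.23; payment $1,623.07; balance $1,161.16
Quarter 5: opening $1,161.16; interest $12.77 → $1,173.93; payment $1,173.93; balance $0.00
Total interest: $63.66 + $55.70 + $44.59 + $30.29 + $12.77 = $207.01

$207.01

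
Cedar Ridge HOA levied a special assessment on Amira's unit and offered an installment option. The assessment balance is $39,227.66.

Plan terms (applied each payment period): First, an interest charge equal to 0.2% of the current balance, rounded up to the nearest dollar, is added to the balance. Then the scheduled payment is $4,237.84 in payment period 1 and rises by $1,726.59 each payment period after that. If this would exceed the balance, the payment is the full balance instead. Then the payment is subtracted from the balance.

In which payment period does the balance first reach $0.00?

Payment period 1: opening $39,227.66; interest $79.00 → $39,306.66; payment $4,237.84; balance $35,068.82
Payment period 2: opening $35,068.82; interest $71.00 → $35,139.82; payment $5,964.43; balance $29,175.39
Payment period 3: opening $29,175.39; interest $59.00 → $29,234.39; payment $7,691.02; balance $21,543.37
Payment period 4: opening $21,543.37; interest $44.00 → $21,587.37; payment $9,417.61; balance $12,169.76
Payment period 5: opening $12,169.76; interest $25.00 → $12,194.76; payment $11,144.20; balance $1,050.56
Payment period 6: opening $1,050.56; interest $3.00 → $1,053.56; payment $1,053.56; balance $0.00
Balance reaches $0.00 in payment period 6.

6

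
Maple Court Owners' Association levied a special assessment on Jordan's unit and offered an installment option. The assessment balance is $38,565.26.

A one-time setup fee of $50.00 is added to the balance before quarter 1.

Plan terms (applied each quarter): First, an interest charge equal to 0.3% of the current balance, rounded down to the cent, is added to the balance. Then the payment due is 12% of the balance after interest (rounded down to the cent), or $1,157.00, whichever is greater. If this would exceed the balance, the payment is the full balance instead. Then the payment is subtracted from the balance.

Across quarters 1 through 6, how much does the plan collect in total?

Quarter 1: opening $38,615.26; interest $115.84 → $38,731.10; payment $4,647.73; balance $34,083.37
Quarter 2: opening $34,083.37; interest $102.25 → $34,185.62; payment $4,102.27; balance $30,083.35
Quarter 3: opening $30,083.35; interest $90.25 → $30,173.60; payment $3,620.83; balance $26,552.77
Quarter 4: opening $26,552.77; interest $79.65 → $26,632.42; payment $3,195.89; balance $23,436.53
Quarter 5: opening $23,436.53; interest $70.30 → $23,506.83; payment $2,820.81; balance $20,686.02
Quarter 6: opening $20,686.02; interest $62.05 → $20,748.07; payment $2,489.76; balance $18,258.31
Total paid: $20,877.29

$20,877.29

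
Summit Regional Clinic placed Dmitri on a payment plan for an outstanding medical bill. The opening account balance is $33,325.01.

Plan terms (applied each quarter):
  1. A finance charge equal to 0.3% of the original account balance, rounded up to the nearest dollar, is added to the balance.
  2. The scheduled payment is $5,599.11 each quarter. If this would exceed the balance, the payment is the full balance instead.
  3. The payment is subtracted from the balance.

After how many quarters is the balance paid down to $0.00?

7

# | Opening | Interest | Payment | End bal
1 | $33,325.01 | $100.00 | $5,599.11 | $27,825.90
2 | $27,825.90 | $100.00 | $5,599.11 | $22,326.79
3 | $22,326.79 | $100.00 | $5,599.11 | $16,827.68
4 | $16,827.68 | $100.00 | $5,599.11 | $11,328.57
5 | $11,328.57 | $100.00 | $5,599.11 | $5,829.46
6 | $5,829.46 | $100.00 | $5,599.11 | $330.35
7 | $330.35 | $100.00 | $430.35 | $0.00
Balance reaches $0.00 in quarter 7.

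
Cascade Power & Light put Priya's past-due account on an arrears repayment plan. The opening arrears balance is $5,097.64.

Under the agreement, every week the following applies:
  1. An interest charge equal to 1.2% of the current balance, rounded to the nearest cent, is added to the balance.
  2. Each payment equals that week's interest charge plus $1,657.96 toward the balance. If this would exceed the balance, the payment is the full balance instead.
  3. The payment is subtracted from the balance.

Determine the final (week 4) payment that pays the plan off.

Week 1: $5,097.64 +$61.17 interest = $5,158.81; pay $1,719.13 → $3,439.68
Week 2: $3,439.68 +$41.28 interest = $3,480.96; pay $1,699.24 → $1,781.72
Week 3: $1,781.72 +$21.38 interest = $1,803.10; pay $1,679.34 → $123.76
Week 4: $123.76 +$1.49 interest = $125.25; pay $125.25 → $0.00

$125.25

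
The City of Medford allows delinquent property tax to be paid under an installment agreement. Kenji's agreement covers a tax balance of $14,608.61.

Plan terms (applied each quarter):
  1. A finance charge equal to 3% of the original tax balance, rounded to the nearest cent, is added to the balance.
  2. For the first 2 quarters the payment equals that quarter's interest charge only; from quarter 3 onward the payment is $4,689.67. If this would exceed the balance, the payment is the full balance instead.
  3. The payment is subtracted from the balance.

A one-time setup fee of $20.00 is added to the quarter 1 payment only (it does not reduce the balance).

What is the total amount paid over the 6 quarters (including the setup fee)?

Quarter 1: opening $14,608.61; interest $438.26 → $15,046.87; payment $438.26 (+ $20.00 fee); balance $14,608.61
Quarter 2: opening $14,608.61; interest $438.26 → $15,046.87; payment $438.26; balance $14,608.61
Quarter 3: opening $14,608.61; interest $438.26 → $15,046.87; payment $4,689.67; balance $10,357.20
Quarter 4: opening $10,357.20; interest $438.26 → $10,795.46; payment $4,689.67; balance $6,105.79
Quarter 5: opening $6,105.79; interest $438.26 → $6,544.05; payment $4,689.67; balance $1,854.38
Quarter 6: opening $1,854.38; interest $438.26 → $2,292.64; payment $2,292.64; balance $0.00
Total paid: $17,258.17

$17,258.17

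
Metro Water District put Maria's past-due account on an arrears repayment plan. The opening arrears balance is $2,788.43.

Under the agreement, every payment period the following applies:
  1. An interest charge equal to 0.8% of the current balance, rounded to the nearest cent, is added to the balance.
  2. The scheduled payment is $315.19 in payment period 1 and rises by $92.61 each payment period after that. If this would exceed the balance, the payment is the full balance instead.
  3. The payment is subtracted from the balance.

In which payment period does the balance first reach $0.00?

Payment period 1: opening $2,788.43; interest $22.31 → $2,810.74; payment $315.19; balance $2,495.55
Payment period 2: opening $2,495.55; interest $19.96 → $2,515.51; payment $407.80; balance $2,107.71
Payment period 3: opening $2,107.71; interest $16.86 → $2,124.57; payment $500.41; balance $1,624.16
Payment period 4: opening $1,624.16; interest $12.99 → $1,637.15; payment $593.02; balance $1,044.13
Payment period 5: opening $1,044.13; interest $8.35 → $1,052.48; payment $685.63; balance $366.85
Payment period 6: opening $366.85; interest $2.93 → $369.78; payment $369.78; balance $0.00
Balance reaches $0.00 in payment period 6.

6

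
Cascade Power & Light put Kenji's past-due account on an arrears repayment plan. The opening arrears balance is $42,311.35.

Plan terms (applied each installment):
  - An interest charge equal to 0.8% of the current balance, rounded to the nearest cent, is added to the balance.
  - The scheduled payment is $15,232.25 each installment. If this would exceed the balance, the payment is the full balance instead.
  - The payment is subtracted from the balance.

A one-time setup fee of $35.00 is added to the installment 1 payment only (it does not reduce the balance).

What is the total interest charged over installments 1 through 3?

$657.07

Installment 1: $42,311.35 +$338.49 interest = $42,649.84; pay $15,232.25 (+ $35.00 fee) → $27,417.59
Installment 2: $27,417.59 +$219.34 interest = $27,636.93; pay $15,232.25 → $12,404.68
Installment 3: $12,404.68 +$99.24 interest = $12,503.92; pay $12,503.92 → $0.00
Total interest: $338.49 + $219.34 + $99.24 = $657.07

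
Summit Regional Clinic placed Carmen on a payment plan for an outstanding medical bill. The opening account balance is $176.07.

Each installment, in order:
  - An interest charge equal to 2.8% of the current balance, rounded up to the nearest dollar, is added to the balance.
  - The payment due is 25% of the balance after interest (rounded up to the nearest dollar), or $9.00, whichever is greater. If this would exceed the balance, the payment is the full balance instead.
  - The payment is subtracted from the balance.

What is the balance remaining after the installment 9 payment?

# | Opening | Interest | Payment | End bal
1 | $176.07 | $5.00 | $46.00 | $135.07
2 | $135.07 | $4.00 | $35.00 | $104.07
3 | $104.07 | $3.00 | $27.00 | $80.07
4 | $80.07 | $3.00 | $21.00 | $62.07
5 | $62.07 | $2.00 | $17.00 | $47.07
6 | $47.07 | $2.00 | $13.00 | $36.07
7 | $36.07 | $2.00 | $10.00 | $28.07
8 | $28.07 | $1.00 | $9.00 | $20.07
9 | $20.07 | $1.00 | $9.00 | $12.07

$12.07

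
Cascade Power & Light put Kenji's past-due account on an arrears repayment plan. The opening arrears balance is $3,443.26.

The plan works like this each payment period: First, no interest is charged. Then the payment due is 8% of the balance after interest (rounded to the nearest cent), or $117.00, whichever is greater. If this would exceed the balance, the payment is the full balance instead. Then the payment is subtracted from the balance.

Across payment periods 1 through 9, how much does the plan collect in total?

$1,817.48

Payment period 1: $3,443.26 − $275.46 → $3,167.80
Payment period 2: $3,167.80 − $253.42 → $2,914.38
Payment period 3: $2,914.38 − $233.15 → $2,681.23
Payment period 4: $2,681.23 − $214.50 → $2,466.73
Payment period 5: $2,466.73 − $197.34 → $2,269.39
Payment period 6: $2,269.39 − $181.55 → $2,087.84
Payment period 7: $2,087.84 − $167.03 → $1,920.81
Payment period 8: $1,920.81 − $153.66 → $1,767.15
Payment period 9: $1,767.15 − $141.37 → $1,625.78
Total paid: $1,817.48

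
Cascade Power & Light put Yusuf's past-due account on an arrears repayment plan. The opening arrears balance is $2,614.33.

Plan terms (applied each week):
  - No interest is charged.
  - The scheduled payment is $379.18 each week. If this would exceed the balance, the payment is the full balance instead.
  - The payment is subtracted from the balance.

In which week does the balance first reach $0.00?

7

Week 1: opening $2,614.33; payment $379.18; balance $2,235.15
Week 2: opening $2,235.15; payment $379.18; balance $1,855.97
Week 3: opening $1,855.97; payment $379.18; balance $1,476.79
Week 4: opening $1,476.79; payment $379.18; balance $1,097.61
Week 5: opening $1,097.61; payment $379.18; balance $718.43
Week 6: opening $718.43; payment $379.18; balance $339.25
Week 7: opening $339.25; payment $339.25; balance $0.00
Balance reaches $0.00 in week 7.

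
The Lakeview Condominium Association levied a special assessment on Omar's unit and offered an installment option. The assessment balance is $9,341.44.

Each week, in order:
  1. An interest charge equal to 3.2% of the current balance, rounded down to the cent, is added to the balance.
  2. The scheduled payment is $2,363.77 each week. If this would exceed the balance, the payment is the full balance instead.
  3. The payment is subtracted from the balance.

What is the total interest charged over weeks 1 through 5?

$812.37

# | Opening | Interest | Payment | End bal
1 | $9,341.44 | $298.92 | $2,363.77 | $7,276.59
2 | $7,276.59 | $232.85 | $2,363.77 | $5,145.67
3 | $5,145.67 | $164.66 | $2,363.77 | $2,946.56
4 | $2,946.56 | $94.28 | $2,363.77 | $677.07
5 | $677.07 | $21.66 | $698.73 | $0.00
Total interest: $298.92 + $232.85 + $164.66 + $94.28 + $21.66 = $812.37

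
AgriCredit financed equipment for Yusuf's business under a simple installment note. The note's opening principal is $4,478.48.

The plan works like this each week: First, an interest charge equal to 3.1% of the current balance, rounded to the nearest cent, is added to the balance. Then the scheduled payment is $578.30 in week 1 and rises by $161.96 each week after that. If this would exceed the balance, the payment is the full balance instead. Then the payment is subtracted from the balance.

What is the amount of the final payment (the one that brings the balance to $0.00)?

# | Opening | Interest | Payment | End bal
1 | $4,478.48 | $138.83 | $578.30 | $4,039.01
2 | $4,039.01 | $125.21 | $740.26 | $3,423.96
3 | $3,423.96 | $106.14 | $902.22 | $2,627.88
4 | $2,627.88 | $81.46 | $1,064.18 | $1,645.16
5 | $1,645.16 | $51.00 | $1,226.14 | $470.02
6 | $470.02 | $14.57 | $484.59 | $0.00

$484.59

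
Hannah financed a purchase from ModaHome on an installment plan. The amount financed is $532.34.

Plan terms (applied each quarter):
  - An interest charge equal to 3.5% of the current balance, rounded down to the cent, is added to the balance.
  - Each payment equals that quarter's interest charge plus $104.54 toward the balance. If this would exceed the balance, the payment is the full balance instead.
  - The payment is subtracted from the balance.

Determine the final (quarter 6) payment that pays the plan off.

# | Opening | Interest | Payment | End bal
1 | $532.34 | $18.63 | $123.17 | $427.80
2 | $427.80 | $14.97 | $119.51 | $323.26
3 | $323.26 | $11.31 | $115.85 | $218.72
4 | $218.72 | $7.65 | $112.19 | $114.18
5 | $114.18 | $3.99 | $108.53 | $9.64
6 | $9.64 | $0.33 | $9.97 | $0.00

$9.97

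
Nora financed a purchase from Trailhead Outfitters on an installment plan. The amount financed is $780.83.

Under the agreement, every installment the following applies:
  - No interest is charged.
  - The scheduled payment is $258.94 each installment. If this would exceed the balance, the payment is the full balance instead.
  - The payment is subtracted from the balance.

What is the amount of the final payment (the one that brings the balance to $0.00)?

$4.01

Installment 1: opening $780.83; payment $258.94; balance $521.89
Installment 2: opening $521.89; payment $258.94; balance $262.95
Installment 3: opening $262.95; payment $258.94; balance $4.01
Installment 4: opening $4.01; payment $4.01; balance $0.00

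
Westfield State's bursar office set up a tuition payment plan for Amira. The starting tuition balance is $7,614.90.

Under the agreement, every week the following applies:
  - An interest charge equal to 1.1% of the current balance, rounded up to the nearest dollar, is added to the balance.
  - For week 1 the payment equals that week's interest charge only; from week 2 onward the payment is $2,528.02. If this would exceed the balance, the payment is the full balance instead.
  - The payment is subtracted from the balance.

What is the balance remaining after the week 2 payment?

$5,170.88

# | Opening | Interest | Payment | End bal
1 | $7,614.90 | $84.00 | $84.00 | $7,614.90
2 | $7,614.90 | $84.00 | $2,528.02 | $5,170.88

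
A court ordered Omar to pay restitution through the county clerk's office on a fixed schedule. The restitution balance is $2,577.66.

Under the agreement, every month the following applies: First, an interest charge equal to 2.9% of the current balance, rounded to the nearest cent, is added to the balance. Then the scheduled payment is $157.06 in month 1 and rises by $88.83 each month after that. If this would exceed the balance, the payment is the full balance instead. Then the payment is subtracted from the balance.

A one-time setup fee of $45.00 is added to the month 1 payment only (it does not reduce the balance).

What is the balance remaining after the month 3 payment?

$2,054.44

Month 1: opening $2,577.66; interest $74.75 → $2,652.41; payment $157.06 (+ $45.00 fee); balance $2,495.35
Month 2: opening $2,495.35; interest $72.37 → $2,567.72; payment $245.89; balance $2,321.83
Month 3: opening $2,321.83; interest $67.33 → $2,389.16; payment $334.72; balance $2,054.44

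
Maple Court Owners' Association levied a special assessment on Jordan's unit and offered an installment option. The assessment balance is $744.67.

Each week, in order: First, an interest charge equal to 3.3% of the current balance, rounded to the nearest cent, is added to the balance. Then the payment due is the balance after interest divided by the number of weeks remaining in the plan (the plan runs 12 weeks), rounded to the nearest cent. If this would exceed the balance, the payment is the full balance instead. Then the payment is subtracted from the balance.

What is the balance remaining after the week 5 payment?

$510.96

Week 1: opening $744.67; interest $24.57 → $769.24; payment $64.10; balance $705.14
Week 2: opening $705.14; interest $23.27 → $728.41; payment $66.22; balance $662.19
Week 3: opening $662.19; interest $21.85 → $684.04; payment $68.40; balance $615.64
Week 4: opening $615.64; interest $20.32 → $635.96; payment $70.66; balance $565.30
Week 5: opening $565.30; interest $18.65 → $583.95; payment $72.99; balance $510.96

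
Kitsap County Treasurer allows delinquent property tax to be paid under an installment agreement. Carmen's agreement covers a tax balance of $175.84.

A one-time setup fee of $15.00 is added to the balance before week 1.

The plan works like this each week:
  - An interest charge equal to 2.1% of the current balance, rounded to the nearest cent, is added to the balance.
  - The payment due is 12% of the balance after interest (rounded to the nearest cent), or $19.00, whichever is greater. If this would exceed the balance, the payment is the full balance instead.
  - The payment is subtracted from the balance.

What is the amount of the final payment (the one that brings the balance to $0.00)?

$18.66

Week 1: $190.84 +$4.01 interest = $194.85; pay $23.38 → $171.47
Week 2: $171.47 +$3.60 interest = $175.07; pay $21.01 → $154.06
Week 3: $154.06 +$3.24 interest = $157.30; pay $19.00 → $138.30
Week 4: $138.30 +$2.90 interest = $141.20; pay $19.00 → $122.20
Week 5: $122.20 +$2.57 interest = $124.77; pay $19.00 → $105.77
Week 6: $105.77 +$2.22 interest = $107.99; pay $19.00 → $88.99
Week 7: $88.99 +$1.87 interest = $90.86; pay $19.00 → $71.86
Week 8: $71.86 +$1.51 interest = $73.37; pay $19.00 → $54.37
Week 9: $54.37 +$1.14 interest = $55.51; pay $19.00 → $36.51
Week 10: $36.51 +$0.77 interest = $37.28; pay $19.00 → $18.28
Week 11: $18.28 +$0.38 interest = $18.66; pay $18.66 → $0.00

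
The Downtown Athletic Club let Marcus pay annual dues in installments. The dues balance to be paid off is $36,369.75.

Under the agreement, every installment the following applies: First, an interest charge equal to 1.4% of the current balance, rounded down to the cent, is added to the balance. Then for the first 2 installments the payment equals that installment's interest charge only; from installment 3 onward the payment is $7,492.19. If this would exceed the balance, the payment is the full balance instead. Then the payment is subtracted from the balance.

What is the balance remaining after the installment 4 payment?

Installment 1: opening $36,369.75; interest $509.17 → $36,878.92; payment $509.17; balance $36,369.75
Installment 2: opening $36,369.75; interest $509.17 → $36,878.92; payment $509.17; balance $36,369.75
Installment 3: opening $36,369.75; interest $509.17 → $36,878.92; payment $7,492.19; balance $29,386.73
Installment 4: opening $29,386.73; interest $411.41 → $29,798.14; payment $7,492.19; balance $22,305.95

$22,305.95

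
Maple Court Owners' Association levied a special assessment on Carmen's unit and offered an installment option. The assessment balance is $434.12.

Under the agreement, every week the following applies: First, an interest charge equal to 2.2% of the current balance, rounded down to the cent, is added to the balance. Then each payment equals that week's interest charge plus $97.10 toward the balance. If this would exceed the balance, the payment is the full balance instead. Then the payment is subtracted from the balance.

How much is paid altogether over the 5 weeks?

$460.49

Week 1: $434.12 +$9.55 interest = $443.67; pay $106.65 → $337.02
Week 2: $337.02 +$7.41 interest = $344.43; pay $104.51 → $239.92
Week 3: $239.92 +$5.27 interest = $245.19; pay $102.37 → $142.82
Week 4: $142.82 +$3.14 interest = $145.96; pay $100.24 → $45.72
Week 5: $45.72 +$1.00 interest = $46.72; pay $46.72 → $0.00
Total paid: $460.49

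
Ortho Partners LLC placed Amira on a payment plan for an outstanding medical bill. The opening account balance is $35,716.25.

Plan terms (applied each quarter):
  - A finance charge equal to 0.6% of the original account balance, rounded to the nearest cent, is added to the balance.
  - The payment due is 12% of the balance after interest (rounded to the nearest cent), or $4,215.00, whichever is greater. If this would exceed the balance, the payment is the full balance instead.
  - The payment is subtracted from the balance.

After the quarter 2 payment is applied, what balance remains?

$27,618.18

Quarter 1: $35,716.25 +$214.30 interest = $35,930.55; pay $4,311.67 → $31,618.88
Quarter 2: $31,618.88 +$214.30 interest = $31,833.18; pay $4,215.00 → $27,618.18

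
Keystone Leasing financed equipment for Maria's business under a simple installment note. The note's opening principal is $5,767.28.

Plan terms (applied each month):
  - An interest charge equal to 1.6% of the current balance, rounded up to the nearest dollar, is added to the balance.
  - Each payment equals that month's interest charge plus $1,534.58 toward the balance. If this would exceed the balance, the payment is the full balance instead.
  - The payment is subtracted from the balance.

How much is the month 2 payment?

$1,602.58

Month 1: opening $5,767.28; interest $93.00 → $5,860.28; payment $1,627.58; balance $4,232.70
Month 2: opening $4,232.70; interest $68.00 → $4,300.70; payment $1,602.58; balance $2,698.12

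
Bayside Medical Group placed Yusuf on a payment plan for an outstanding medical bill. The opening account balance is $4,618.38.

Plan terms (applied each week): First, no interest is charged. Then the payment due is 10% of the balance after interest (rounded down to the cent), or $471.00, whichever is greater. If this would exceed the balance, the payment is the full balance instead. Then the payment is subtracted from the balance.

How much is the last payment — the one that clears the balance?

$379.38

Week 1: $4,618.38 − $471.00 → $4,147.38
Week 2: $4,147.38 − $471.00 → $3,676.38
Week 3: $3,676.38 − $471.00 → $3,205.38
Week 4: $3,205.38 − $471.00 → $2,734.38
Week 5: $2,734.38 − $471.00 → $2,263.38
Week 6: $2,263.38 − $471.00 → $1,792.38
Week 7: $1,792.38 − $471.00 → $1,321.38
Week 8: $1,321.38 − $471.00 → $850.38
Week 9: $850.38 − $471.00 → $379.38
Week 10: $379.38 − $379.38 → $0.00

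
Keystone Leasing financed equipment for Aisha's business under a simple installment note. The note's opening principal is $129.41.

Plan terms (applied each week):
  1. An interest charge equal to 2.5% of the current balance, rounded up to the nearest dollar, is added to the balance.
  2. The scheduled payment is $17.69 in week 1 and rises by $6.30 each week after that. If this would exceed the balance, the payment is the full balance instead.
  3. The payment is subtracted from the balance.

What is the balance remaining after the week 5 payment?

$0.00

Week 1: opening $129.41; interest $4.00 → $133.41; payment $17.69; balance $115.72
Week 2: opening $115.72; interest $3.00 → $118.72; payment $23.99; balance $94.73
Week 3: opening $94.73; interest $3.00 → $97.73; payment $30.29; balance $67.44
Week 4: opening $67.44; interest $2.00 → $69.44; payment $36.59; balance $32.85
Week 5: opening $32.85; interest $1.00 → $33.85; payment $33.85; balance $0.00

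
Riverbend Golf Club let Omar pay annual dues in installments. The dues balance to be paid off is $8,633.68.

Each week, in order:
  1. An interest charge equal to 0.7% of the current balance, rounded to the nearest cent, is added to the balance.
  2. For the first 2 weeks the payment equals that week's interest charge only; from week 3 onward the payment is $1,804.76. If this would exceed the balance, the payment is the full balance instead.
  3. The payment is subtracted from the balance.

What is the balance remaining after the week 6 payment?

Week 1: $8,633.68 +$60.44 interest = $8,694.12; pay $60.44 → $8,633.68
Week 2: $8,633.68 +$60.44 interest = $8,694.12; pay $60.44 → $8,633.68
Week 3: $8,633.68 +$60.44 interest = $8,694.12; pay $1,804.76 → $6,889.36
Week 4: $6,889.36 +$48.23 interest = $6,937.59; pay $1,804.76 → $5,132.83
Week 5: $5,132.83 +$35.93 interest = $5,168.76; pay $1,804.76 → $3,364.00
Week 6: $3,364.00 +$23.55 interest = $3,387.55; pay $1,804.76 → $1,582.79

$1,582.79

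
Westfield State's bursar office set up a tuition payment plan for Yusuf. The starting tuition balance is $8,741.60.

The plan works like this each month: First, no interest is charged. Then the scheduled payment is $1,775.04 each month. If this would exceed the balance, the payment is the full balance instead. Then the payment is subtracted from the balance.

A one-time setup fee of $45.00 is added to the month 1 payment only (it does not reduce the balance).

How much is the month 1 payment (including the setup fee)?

# | Opening | Payment | Fee | End bal
1 | $8,741.60 | $1,775.04 | $45.00 | $6,966.56

$1,820.04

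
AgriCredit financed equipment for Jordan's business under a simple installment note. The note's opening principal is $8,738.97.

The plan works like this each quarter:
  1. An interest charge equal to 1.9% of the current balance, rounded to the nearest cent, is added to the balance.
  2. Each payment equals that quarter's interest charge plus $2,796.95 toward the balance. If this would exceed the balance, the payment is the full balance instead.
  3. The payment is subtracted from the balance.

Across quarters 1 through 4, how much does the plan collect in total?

Quarter 1: $8,738.97 +$166.04 interest = $8,905.01; pay $2,962.99 → $5,942.02
Quarter 2: $5,942.02 +$112.90 interest = $6,054.92; pay $2,909.85 → $3,145.07
Quarter 3: $3,145.07 +$59.76 interest = $3,204.83; pay $2,856.71 → $348.12
Quarter 4: $348.12 +$6.61 interest = $354.73; pay $354.73 → $0.00
Total paid: $9,084.28

$9,084.28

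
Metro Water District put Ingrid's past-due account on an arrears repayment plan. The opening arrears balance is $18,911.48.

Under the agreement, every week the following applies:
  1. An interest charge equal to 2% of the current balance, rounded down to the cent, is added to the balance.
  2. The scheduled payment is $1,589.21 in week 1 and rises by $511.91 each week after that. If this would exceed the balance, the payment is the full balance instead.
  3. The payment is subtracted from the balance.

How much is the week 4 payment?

Week 1: opening $18,911.48; interest $378.22 → $19,289.70; payment $1,589.21; balance $17,700.49
Week 2: opening $17,700.49; interest $354.00 → $18,054.49; payment $2,101.12; balance $15,953.37
Week 3: opening $15,953.37; interest $319.06 → $16,272.43; payment $2,613.03; balance $13,659.40
Week 4: opening $13,659.40; interest $273.18 → $13,932.58; payment $3,124.94; balance $10,807.64

$3,124.94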